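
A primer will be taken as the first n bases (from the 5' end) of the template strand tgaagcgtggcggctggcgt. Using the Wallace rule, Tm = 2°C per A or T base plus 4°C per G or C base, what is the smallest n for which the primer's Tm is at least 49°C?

n = 15

First 14 bases: TGAAGCGTGGCGGC → Tm = 48°C (< 49°C)
First 15 bases: TGAAGCGTGGCGGCT → Tm = 50°C (≥ 49°C)
Since every base adds ≥2°C, Tm only increases with n, so the threshold is first crossed at n = 15.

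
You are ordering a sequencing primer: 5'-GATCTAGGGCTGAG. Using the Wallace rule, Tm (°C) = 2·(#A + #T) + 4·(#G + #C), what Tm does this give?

44°C

Base counts: A=3, C=2, G=6, T=3
AT pairs contribute 6, GC pairs contribute 8.
Tm = 2×6 + 4×8 = 44°C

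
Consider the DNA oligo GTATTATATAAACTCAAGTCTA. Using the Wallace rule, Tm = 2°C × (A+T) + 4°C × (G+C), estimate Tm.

54°C

Counting bases: T=8, A=9, G=2, C=3
So N_AT = 17 and N_GC = 5.
Tm = 2×17 + 4×5 = 54°C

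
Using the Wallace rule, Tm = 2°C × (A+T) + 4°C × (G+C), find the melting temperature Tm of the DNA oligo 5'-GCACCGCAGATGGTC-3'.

A=3, C=5, T=2, G=5
So N_AT = 5 and N_GC = 10.
Tm = 2(5) + 4(10) = 10 + 40 = 50°C

50°C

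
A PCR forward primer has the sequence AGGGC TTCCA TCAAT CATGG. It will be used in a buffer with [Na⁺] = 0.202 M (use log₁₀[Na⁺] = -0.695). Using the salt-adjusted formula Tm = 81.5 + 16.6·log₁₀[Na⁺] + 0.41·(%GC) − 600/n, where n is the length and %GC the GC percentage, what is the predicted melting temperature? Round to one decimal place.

Length n = 20. Scanning the sequence gives C=5, A=5, T=5, G=5.
G+C = 10, so %GC = 10/20 × 100 = 50%
Salt term: 16.6 × (-0.695) = -11.537
GC term: 0.41 × 50 = 20.5; length term: −600/20 = −30
Tm = 81.5 + (-11.537) + 20.5 − 30 = 60.463 → 60.5°C

60.5°C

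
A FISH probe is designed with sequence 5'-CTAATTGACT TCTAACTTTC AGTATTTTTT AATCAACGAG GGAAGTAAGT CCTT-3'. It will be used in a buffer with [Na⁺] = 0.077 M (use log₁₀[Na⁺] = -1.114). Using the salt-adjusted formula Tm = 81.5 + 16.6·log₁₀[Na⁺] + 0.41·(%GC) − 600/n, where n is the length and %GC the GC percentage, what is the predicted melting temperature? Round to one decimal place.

Length n = 54. Base counts: A=16, G=8, T=21, C=9
G+C = 17, so %GC = 17/54 × 100 = 31.481%
Salt term: 16.6 × (-1.114) = -18.492
GC term: 0.41 × 31.481 = 12.907; length term: −600/54 = −11.111
Tm = 81.5 + (-18.492) + 12.907 − 11.111 = 64.804 → 64.8°C

64.8°C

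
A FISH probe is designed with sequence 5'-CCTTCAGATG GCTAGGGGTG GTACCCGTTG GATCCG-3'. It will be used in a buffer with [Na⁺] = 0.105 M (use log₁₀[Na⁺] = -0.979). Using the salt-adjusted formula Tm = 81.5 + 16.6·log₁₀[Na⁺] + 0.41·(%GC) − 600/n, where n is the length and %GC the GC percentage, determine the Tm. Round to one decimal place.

Length n = 36. Counting bases: A=5, C=9, G=13, T=9
G+C = 22, so %GC = 22/36 × 100 = 61.111%
Salt term: 16.6 × (-0.979) = -16.251
GC term: 0.41 × 61.111 = 25.056; length term: −600/36 = −16.667
Tm = 81.5 + (-16.251) + 25.056 − 16.667 = 73.638 → 73.6°C

73.6°C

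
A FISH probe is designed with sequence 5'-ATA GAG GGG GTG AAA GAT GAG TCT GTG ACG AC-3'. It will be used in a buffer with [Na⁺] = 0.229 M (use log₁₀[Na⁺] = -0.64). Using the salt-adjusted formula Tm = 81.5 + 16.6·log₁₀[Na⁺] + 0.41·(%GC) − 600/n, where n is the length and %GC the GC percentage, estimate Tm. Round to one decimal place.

Length n = 32. Base counts: C=3, A=10, T=6, G=13
G+C = 16, so %GC = 16/32 × 100 = 50%
Salt term: 16.6 × (-0.64) = -10.624
GC term: 0.41 × 50 = 20.5; length term: −600/32 = −18.75
Tm = 81.5 + (-10.624) + 20.5 − 18.75 = 72.626 → 72.6°C

72.6°C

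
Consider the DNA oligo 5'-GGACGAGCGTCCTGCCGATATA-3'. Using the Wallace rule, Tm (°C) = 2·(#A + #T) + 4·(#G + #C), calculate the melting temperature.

Counting bases: C=6, G=7, T=4, A=5
A+T = 9, G+C = 13
Tm = 2(9) + 4(13) = 18 + 52 = 70°C

70°C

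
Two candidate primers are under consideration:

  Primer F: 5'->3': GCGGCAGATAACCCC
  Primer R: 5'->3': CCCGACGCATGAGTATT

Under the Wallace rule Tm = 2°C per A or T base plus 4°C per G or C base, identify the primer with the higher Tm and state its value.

Primer F: A+T=5, G+C=10 → Tm = 2(5)+4(10) = 50°C
Primer R: A+T=8, G+C=9 → Tm = 2(8)+4(9) = 52°C
50°C vs 52°C → primer R is higher.

Primer R, 52°C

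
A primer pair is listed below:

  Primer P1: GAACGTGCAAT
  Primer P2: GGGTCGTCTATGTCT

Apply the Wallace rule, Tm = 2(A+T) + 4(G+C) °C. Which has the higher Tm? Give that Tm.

Primer P1: A+T=6, G+C=5 → Tm = 2(6)+4(5) = 32°C
Primer P2: A+T=7, G+C=8 → Tm = 2(7)+4(8) = 46°C
32°C vs 46°C → primer P2 is higher.

Primer P2, 46°C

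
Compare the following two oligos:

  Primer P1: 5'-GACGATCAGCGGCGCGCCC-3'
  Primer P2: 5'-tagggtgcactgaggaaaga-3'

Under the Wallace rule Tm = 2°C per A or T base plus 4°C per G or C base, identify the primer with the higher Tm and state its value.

Primer P1, 68°C

Primer P1: A+T=4, G+C=15 → Tm = 2(4)+4(15) = 68°C
Primer P2: A+T=10, G+C=10 → Tm = 2(10)+4(10) = 60°C
68°C vs 60°C → primer P1 is higher.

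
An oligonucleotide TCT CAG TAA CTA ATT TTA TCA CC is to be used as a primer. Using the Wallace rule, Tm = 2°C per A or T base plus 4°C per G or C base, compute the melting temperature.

Base counts: T=9, G=1, A=7, C=6
A+T = 16, G+C = 7
Tm = 2×16 + 4×7 = 60°C

60°C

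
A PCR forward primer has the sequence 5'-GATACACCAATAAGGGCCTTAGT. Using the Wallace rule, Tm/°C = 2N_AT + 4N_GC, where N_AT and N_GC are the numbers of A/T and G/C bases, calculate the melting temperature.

Scanning the sequence gives C=5, A=8, T=5, G=5.
AT pairs contribute 13, GC pairs contribute 10.
Tm = 4·10 + 2·13 = 40 + 26 = 66°C

66°C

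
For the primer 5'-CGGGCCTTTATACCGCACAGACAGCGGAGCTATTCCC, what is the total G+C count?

22

Base counts: G=9, T=7, A=8, C=13
G+C = 9 + 13 = 22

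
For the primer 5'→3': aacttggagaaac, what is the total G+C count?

Base counts: A=6, G=3, T=2, C=2
G+C = 3 + 2 = 5

5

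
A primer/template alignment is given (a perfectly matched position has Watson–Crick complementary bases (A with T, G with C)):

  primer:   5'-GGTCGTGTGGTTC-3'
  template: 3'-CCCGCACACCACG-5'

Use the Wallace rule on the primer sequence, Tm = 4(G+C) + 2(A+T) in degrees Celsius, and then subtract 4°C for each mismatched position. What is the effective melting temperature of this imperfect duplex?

34°C

Primer base counts: A=0, T=5, G=6, C=2 → A+T=5, G+C=8
Perfect-match Tm = 2(5) + 4(8) = 10 + 32 = 42°C
Mismatches (positions where the bases are not complementary): 2 (at positions 3, 12)
Effective Tm = 42 − 2×4 = 42 − 8 = 34°C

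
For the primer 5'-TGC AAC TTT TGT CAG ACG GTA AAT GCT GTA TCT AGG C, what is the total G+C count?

16

Scanning the sequence gives A=9, G=9, T=12, C=7.
Total G or C: 9 + 7 = 16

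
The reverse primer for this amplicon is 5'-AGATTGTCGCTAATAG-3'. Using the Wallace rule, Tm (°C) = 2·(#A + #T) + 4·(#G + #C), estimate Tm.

Scanning the sequence gives C=2, A=5, T=5, G=4.
AT pairs contribute 10, GC pairs contribute 6.
Tm = 2(10) + 4(6) = 20 + 24 = 44°C

44°C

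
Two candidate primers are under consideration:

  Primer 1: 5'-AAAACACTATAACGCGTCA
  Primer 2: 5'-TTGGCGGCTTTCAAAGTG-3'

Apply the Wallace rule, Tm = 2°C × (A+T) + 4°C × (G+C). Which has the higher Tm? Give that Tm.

Primer 1: A+T=12, G+C=7 → Tm = 2(12)+4(7) = 52°C
Primer 2: A+T=9, G+C=9 → Tm = 2(9)+4(9) = 54°C
52°C vs 54°C → primer 2 is higher.

Primer 2, 54°C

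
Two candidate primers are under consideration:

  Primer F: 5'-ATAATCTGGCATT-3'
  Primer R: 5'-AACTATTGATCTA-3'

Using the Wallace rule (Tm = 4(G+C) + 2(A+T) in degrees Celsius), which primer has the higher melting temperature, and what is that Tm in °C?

Primer F: A+T=9, G+C=4 → Tm = 2(9)+4(4) = 34°C
Primer R: A+T=10, G+C=3 → Tm = 2(10)+4(3) = 32°C
34°C vs 32°C → primer F is higher.

Primer F, 34°C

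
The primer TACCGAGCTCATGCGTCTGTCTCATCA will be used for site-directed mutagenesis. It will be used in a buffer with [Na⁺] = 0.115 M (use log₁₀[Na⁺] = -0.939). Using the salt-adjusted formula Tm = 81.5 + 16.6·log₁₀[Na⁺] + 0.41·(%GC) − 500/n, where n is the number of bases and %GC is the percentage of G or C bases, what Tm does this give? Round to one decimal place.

68.7°C

Length n = 27. Base counts: C=9, G=5, T=8, A=5
G+C = 14, so %GC = 14/27 × 100 = 51.852%
Salt term: 16.6 × (-0.939) = -15.587
GC term: 0.41 × 51.852 = 21.259; length term: −500/27 = −18.519
Tm = 81.5 + (-15.587) + 21.259 − 18.519 = 68.653 → 68.7°C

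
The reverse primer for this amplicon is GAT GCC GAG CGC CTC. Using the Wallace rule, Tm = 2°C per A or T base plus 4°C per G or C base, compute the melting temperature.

T=2, C=6, A=2, G=5
AT pairs contribute 4, GC pairs contribute 11.
Tm = 2(4) + 4(11) = 8 + 44 = 52°C

52°C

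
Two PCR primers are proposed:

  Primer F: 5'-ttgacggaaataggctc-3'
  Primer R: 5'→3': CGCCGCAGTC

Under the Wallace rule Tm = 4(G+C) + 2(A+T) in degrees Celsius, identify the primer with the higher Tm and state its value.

Primer F: A+T=9, G+C=8 → Tm = 2(9)+4(8) = 50°C
Primer R: A+T=2, G+C=8 → Tm = 2(2)+4(8) = 36°C
50°C vs 36°C → primer F is higher.

Primer F, 50°C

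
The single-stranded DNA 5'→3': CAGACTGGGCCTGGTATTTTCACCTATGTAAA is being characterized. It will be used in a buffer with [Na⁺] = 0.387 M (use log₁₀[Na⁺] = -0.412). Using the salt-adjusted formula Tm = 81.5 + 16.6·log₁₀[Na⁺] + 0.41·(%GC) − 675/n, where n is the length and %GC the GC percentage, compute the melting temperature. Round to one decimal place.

71.5°C

Length n = 32. T=10, C=7, G=7, A=8
G+C = 14, so %GC = 14/32 × 100 = 43.75%
Salt term: 16.6 × (-0.412) = -6.839
GC term: 0.41 × 43.75 = 17.938; length term: −675/32 = −21.094
Tm = 81.5 + (-6.839) + 17.938 − 21.094 = 71.505 → 71.5°C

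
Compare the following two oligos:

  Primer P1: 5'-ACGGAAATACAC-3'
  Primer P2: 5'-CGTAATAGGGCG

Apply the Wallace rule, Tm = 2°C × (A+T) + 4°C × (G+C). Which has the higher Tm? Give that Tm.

Primer P2, 38°C

Primer P1: A+T=7, G+C=5 → Tm = 2(7)+4(5) = 34°C
Primer P2: A+T=5, G+C=7 → Tm = 2(5)+4(7) = 38°C
34°C vs 38°C → primer P2 is higher.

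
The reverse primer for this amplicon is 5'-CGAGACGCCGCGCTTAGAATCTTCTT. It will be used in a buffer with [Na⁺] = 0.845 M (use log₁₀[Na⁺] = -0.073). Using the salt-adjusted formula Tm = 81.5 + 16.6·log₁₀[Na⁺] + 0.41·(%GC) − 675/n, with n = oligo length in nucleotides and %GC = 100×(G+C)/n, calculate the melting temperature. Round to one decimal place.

76.4°C

Length n = 26. Counting bases: A=5, T=7, C=8, G=6
G+C = 14, so %GC = 14/26 × 100 = 53.846%
Salt term: 16.6 × (-0.073) = -1.212
GC term: 0.41 × 53.846 = 22.077; length term: −675/26 = −25.962
Tm = 81.5 + (-1.212) + 22.077 − 25.962 = 76.403 → 76.4°C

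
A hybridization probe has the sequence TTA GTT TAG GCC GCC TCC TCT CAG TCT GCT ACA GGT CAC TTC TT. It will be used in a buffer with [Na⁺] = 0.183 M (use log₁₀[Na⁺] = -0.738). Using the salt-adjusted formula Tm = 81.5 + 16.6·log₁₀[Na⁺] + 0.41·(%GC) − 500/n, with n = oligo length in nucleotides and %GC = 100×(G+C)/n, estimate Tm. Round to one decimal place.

78.4°C

Length n = 44. Base counts: C=14, A=6, G=8, T=16
G+C = 22, so %GC = 22/44 × 100 = 50%
Salt term: 16.6 × (-0.738) = -12.251
GC term: 0.41 × 50 = 20.5; length term: −500/44 = −11.364
Tm = 81.5 + (-12.251) + 20.5 − 11.364 = 78.385 → 78.4°C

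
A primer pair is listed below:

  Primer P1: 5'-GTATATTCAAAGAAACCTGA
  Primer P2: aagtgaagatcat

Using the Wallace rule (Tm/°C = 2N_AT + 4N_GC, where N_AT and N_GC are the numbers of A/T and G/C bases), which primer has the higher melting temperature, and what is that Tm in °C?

Primer P1, 52°C

Primer P1: A+T=14, G+C=6 → Tm = 2(14)+4(6) = 52°C
Primer P2: A+T=9, G+C=4 → Tm = 2(9)+4(4) = 34°C
52°C vs 34°C → primer P1 is higher.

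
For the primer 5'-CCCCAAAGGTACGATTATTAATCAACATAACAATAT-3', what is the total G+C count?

Scanning the sequence gives A=16, T=9, G=3, C=8.
G+C = 3 + 8 = 11

11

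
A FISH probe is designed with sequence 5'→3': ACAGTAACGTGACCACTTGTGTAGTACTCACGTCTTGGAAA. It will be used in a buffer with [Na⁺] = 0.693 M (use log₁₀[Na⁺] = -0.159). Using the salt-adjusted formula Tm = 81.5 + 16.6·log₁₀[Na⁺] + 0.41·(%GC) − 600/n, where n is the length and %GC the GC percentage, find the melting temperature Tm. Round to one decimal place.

Length n = 41. A=12, T=11, C=9, G=9
G+C = 18, so %GC = 18/41 × 100 = 43.902%
Salt term: 16.6 × (-0.159) = -2.639
GC term: 0.41 × 43.902 = 18; length term: −600/41 = −14.634
Tm = 81.5 + (-2.639) + 18 − 14.634 = 82.227 → 82.2°C

82.2°C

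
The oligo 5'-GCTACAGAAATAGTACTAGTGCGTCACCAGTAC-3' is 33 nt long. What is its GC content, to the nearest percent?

45%

Base counts: G=7, C=8, A=11, T=7
G+C = 7 + 8 = 15 out of 33 bases
%GC = 15/33 × 100 = 45.45% ≈ 45%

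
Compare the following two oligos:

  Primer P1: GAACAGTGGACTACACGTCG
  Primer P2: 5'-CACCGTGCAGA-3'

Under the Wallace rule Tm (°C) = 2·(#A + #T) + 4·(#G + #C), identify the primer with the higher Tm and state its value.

Primer P1, 62°C

Primer P1: A+T=9, G+C=11 → Tm = 2(9)+4(11) = 62°C
Primer P2: A+T=4, G+C=7 → Tm = 2(4)+4(7) = 36°C
62°C vs 36°C → primer P1 is higher.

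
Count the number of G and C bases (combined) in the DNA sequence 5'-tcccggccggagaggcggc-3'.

16

Counting bases: C=7, T=1, G=9, A=2
Total G or C: 9 + 7 = 16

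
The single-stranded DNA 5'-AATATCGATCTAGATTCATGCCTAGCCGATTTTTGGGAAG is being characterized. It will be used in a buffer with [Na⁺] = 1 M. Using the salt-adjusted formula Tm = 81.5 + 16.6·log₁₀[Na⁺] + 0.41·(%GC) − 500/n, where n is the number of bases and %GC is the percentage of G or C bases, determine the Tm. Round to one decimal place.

Length n = 40. Counting bases: G=9, C=7, T=13, A=11
G+C = 16, so %GC = 16/40 × 100 = 40%
Salt term: 16.6 × (0) = 0
GC term: 0.41 × 40 = 16.4; length term: −500/40 = −12.5
Tm = 81.5 + (0) + 16.4 − 12.5 = 85.4 → 85.4°C

85.4°C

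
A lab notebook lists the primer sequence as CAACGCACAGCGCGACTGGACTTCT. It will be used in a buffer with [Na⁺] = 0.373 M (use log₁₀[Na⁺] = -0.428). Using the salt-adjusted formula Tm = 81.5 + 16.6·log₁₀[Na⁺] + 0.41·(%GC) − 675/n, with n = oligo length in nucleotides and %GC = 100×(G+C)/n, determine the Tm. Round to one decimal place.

72.0°C

Length n = 25. T=4, A=6, G=6, C=9
G+C = 15, so %GC = 15/25 × 100 = 60%
Salt term: 16.6 × (-0.428) = -7.105
GC term: 0.41 × 60 = 24.6; length term: −675/25 = −27
Tm = 81.5 + (-7.105) + 24.6 − 27 = 71.995 → 72.0°C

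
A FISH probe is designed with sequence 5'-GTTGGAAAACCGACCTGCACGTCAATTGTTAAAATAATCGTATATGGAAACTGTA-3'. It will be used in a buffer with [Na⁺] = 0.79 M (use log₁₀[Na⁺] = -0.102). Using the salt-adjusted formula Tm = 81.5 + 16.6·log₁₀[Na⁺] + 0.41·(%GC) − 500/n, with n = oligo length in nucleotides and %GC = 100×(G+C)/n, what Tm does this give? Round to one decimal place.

85.6°C

Length n = 55. Scanning the sequence gives A=20, C=9, G=11, T=15.
G+C = 20, so %GC = 20/55 × 100 = 36.364%
Salt term: 16.6 × (-0.102) = -1.693
GC term: 0.41 × 36.364 = 14.909; length term: −500/55 = −9.091
Tm = 81.5 + (-1.693) + 14.909 − 9.091 = 85.625 → 85.6°C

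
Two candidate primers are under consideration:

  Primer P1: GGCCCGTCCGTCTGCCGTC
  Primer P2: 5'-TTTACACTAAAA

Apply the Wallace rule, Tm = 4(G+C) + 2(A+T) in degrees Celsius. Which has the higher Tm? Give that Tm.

Primer P1, 68°C

Primer P1: A+T=4, G+C=15 → Tm = 2(4)+4(15) = 68°C
Primer P2: A+T=10, G+C=2 → Tm = 2(10)+4(2) = 28°C
68°C vs 28°C → primer P1 is higher.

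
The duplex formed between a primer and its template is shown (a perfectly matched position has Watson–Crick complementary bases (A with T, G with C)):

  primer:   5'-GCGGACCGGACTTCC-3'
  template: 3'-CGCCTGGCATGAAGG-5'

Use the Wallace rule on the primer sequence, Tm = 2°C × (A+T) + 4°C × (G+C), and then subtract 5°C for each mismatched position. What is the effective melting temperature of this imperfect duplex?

47°C

Primer base counts: A=2, T=2, G=5, C=6 → A+T=4, G+C=11
Perfect-match Tm = 2(4) + 4(11) = 8 + 44 = 52°C
Mismatches (positions where the bases are not complementary): 1 (at position 9)
Effective Tm = 52 − 1×5 = 52 − 5 = 47°C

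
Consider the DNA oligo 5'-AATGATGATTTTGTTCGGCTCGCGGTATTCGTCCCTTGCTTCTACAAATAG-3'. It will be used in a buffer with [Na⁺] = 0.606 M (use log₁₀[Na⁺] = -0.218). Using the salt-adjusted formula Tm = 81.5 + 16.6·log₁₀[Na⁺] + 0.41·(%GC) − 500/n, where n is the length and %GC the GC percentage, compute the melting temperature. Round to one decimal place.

85.8°C

Length n = 51. Base counts: A=10, G=11, T=19, C=11
G+C = 22, so %GC = 22/51 × 100 = 43.137%
Salt term: 16.6 × (-0.218) = -3.619
GC term: 0.41 × 43.137 = 17.686; length term: −500/51 = −9.804
Tm = 81.5 + (-3.619) + 17.686 − 9.804 = 85.763 → 85.8°C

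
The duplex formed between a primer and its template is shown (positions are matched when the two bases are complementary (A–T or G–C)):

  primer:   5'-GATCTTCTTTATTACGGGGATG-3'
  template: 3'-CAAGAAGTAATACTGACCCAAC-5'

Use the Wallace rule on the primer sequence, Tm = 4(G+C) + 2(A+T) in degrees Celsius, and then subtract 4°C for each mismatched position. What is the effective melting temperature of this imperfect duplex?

Primer base counts: A=4, T=9, G=6, C=3 → A+T=13, G+C=9
Perfect-match Tm = 2(13) + 4(9) = 26 + 36 = 62°C
Mismatches (positions where the bases are not complementary): 5 (at positions 2, 8, 13, 16, 20)
Effective Tm = 62 − 5×4 = 62 − 20 = 42°C

42°C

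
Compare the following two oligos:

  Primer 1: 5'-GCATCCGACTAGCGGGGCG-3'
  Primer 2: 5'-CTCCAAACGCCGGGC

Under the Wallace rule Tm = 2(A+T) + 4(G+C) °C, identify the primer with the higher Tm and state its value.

Primer 1, 66°C

Primer 1: A+T=5, G+C=14 → Tm = 2(5)+4(14) = 66°C
Primer 2: A+T=4, G+C=11 → Tm = 2(4)+4(11) = 52°C
66°C vs 52°C → primer 1 is higher.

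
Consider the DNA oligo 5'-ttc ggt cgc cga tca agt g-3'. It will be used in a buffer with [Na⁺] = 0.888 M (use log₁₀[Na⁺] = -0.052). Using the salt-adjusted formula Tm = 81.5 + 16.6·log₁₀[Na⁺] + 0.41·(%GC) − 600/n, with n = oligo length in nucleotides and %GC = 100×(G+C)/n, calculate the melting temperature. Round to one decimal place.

72.8°C

Length n = 19. Counting bases: C=5, T=5, G=6, A=3
G+C = 11, so %GC = 11/19 × 100 = 57.895%
Salt term: 16.6 × (-0.052) = -0.863
GC term: 0.41 × 57.895 = 23.737; length term: −600/19 = −31.579
Tm = 81.5 + (-0.863) + 23.737 − 31.579 = 72.795 → 72.8°C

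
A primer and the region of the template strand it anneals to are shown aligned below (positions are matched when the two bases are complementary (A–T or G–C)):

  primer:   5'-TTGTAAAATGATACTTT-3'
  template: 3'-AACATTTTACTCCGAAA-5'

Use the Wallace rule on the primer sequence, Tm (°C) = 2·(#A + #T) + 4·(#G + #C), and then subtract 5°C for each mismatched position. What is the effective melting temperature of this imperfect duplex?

Primer base counts: A=6, T=8, G=2, C=1 → A+T=14, G+C=3
Perfect-match Tm = 2(14) + 4(3) = 28 + 12 = 40°C
Mismatches (positions where the bases are not complementary): 2 (at positions 12, 13)
Effective Tm = 40 − 2×5 = 40 − 10 = 30°C

30°C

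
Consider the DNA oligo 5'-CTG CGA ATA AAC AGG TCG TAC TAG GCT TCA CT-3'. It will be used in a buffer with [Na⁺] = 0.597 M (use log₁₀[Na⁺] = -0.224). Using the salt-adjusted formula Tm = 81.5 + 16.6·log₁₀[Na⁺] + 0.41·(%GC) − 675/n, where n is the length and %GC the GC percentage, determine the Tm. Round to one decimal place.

75.9°C

Length n = 32. Base counts: T=8, C=8, A=9, G=7
G+C = 15, so %GC = 15/32 × 100 = 46.875%
Salt term: 16.6 × (-0.224) = -3.718
GC term: 0.41 × 46.875 = 19.219; length term: −675/32 = −21.094
Tm = 81.5 + (-3.718) + 19.219 − 21.094 = 75.907 → 75.9°C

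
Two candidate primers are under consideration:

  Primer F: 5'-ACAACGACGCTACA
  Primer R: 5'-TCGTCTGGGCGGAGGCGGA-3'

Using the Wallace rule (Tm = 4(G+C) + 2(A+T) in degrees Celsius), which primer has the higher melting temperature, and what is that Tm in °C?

Primer R, 66°C

Primer F: A+T=7, G+C=7 → Tm = 2(7)+4(7) = 42°C
Primer R: A+T=5, G+C=14 → Tm = 2(5)+4(14) = 66°C
42°C vs 66°C → primer R is higher.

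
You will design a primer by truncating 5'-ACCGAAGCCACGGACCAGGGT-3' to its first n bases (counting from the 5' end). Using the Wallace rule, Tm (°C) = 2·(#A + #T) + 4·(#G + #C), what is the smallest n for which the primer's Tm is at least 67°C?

n = 20

First 19 bases: ACCGAAGCCACGGACCAGG → Tm = 64°C (< 67°C)
First 20 bases: ACCGAAGCCACGGACCAGGG → Tm = 68°C (≥ 67°C)
Each additional base adds 2°C (A/T) or 4°C (G/C), so Tm is non-decreasing in n; n = 20 is the first length to reach 67°C.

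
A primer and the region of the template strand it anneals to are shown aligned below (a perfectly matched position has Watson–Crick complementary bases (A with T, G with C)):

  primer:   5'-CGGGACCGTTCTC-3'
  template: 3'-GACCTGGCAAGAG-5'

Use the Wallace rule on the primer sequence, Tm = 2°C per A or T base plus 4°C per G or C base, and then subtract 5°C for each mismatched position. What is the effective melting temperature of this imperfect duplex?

Primer base counts: A=1, T=3, G=4, C=5 → A+T=4, G+C=9
Perfect-match Tm = 2(4) + 4(9) = 8 + 36 = 44°C
Mismatches (positions where the bases are not complementary): 1 (at position 2)
Effective Tm = 44 − 1×5 = 44 − 5 = 39°C

39°C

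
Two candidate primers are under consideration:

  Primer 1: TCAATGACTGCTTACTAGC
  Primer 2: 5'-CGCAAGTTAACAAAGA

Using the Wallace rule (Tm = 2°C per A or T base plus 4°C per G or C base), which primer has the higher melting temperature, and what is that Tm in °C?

Primer 1, 54°C

Primer 1: A+T=11, G+C=8 → Tm = 2(11)+4(8) = 54°C
Primer 2: A+T=10, G+C=6 → Tm = 2(10)+4(6) = 44°C
54°C vs 44°C → primer 1 is higher.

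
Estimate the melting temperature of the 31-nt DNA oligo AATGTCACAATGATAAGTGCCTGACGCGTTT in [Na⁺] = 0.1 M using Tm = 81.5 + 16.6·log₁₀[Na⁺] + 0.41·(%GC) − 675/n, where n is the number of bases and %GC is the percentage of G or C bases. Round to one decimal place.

Length n = 31. A=9, T=9, G=7, C=6
G+C = 13, so %GC = 13/31 × 100 = 41.935%
Salt term: 16.6 × (-1) = -16.6
GC term: 0.41 × 41.935 = 17.193; length term: −675/31 = −21.774
Tm = 81.5 + (-16.6) + 17.193 − 21.774 = 60.319 → 60.3°C

60.3°C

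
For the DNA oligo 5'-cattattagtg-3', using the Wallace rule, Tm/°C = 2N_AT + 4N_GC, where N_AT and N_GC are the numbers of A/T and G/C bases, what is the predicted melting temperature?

28°C

Base counts: T=5, A=3, C=1, G=2
AT pairs contribute 8, GC pairs contribute 3.
Tm = 2(8) + 4(3) = 16 + 12 = 28°C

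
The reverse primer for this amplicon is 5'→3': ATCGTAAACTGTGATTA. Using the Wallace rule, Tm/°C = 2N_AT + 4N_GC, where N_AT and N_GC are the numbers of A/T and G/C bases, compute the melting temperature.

44°C

Base counts: T=6, A=6, C=2, G=3
So N_AT = 12 and N_GC = 5.
Tm = 4·5 + 2·12 = 20 + 24 = 44°C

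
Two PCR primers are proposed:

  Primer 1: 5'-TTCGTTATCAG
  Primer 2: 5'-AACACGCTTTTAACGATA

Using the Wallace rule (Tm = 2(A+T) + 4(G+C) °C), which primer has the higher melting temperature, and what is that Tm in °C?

Primer 1: A+T=7, G+C=4 → Tm = 2(7)+4(4) = 30°C
Primer 2: A+T=12, G+C=6 → Tm = 2(12)+4(6) = 48°C
30°C vs 48°C → primer 2 is higher.

Primer 2, 48°C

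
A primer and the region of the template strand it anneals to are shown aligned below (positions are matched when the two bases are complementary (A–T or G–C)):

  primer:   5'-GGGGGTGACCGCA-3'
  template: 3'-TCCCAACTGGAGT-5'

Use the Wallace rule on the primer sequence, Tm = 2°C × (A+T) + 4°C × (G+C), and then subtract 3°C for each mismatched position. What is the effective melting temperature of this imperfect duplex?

37°C

Primer base counts: A=2, T=1, G=7, C=3 → A+T=3, G+C=10
Perfect-match Tm = 2(3) + 4(10) = 6 + 40 = 46°C
Mismatches (positions where the bases are not complementary): 3 (at positions 1, 5, 11)
Effective Tm = 46 − 3×3 = 46 − 9 = 37°C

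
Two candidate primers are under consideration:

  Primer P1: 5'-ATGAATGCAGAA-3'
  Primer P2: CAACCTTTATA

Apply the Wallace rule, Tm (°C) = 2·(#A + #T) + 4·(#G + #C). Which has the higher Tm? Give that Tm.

Primer P1, 32°C

Primer P1: A+T=8, G+C=4 → Tm = 2(8)+4(4) = 32°C
Primer P2: A+T=8, G+C=3 → Tm = 2(8)+4(3) = 28°C
32°C vs 28°C → primer P1 is higher.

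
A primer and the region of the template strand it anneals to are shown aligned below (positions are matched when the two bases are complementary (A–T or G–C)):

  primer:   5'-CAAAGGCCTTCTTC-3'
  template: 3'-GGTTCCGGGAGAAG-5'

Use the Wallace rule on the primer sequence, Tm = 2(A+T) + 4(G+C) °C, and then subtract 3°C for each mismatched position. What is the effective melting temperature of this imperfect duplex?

Primer base counts: A=3, T=4, G=2, C=5 → A+T=7, G+C=7
Perfect-match Tm = 2(7) + 4(7) = 14 + 28 = 42°C
Mismatches (positions where the bases are not complementary): 2 (at positions 2, 9)
Effective Tm = 42 − 2×3 = 42 − 6 = 36°C

36°C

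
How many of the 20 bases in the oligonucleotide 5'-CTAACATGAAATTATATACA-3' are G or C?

G=1, C=3, T=6, A=10
G+C = 1 + 3 = 4

4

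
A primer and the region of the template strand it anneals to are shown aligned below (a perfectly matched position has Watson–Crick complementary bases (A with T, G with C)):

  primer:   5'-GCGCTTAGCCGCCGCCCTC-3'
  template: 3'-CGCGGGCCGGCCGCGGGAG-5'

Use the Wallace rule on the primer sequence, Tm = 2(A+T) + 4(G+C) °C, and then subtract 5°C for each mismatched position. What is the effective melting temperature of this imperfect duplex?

Primer base counts: A=1, T=3, G=5, C=10 → A+T=4, G+C=15
Perfect-match Tm = 2(4) + 4(15) = 8 + 60 = 68°C
Mismatches (positions where the bases are not complementary): 4 (at positions 5, 6, 7, 12)
Effective Tm = 68 − 4×5 = 68 − 20 = 48°C

48°C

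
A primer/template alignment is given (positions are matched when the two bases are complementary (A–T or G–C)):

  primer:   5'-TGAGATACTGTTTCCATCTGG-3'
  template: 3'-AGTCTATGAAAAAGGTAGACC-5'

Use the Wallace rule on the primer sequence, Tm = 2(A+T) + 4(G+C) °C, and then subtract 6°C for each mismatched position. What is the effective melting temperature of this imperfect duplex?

48°C

Primer base counts: A=4, T=8, G=5, C=4 → A+T=12, G+C=9
Perfect-match Tm = 2(12) + 4(9) = 24 + 36 = 60°C
Mismatches (positions where the bases are not complementary): 2 (at positions 2, 10)
Effective Tm = 60 − 2×6 = 60 − 12 = 48°C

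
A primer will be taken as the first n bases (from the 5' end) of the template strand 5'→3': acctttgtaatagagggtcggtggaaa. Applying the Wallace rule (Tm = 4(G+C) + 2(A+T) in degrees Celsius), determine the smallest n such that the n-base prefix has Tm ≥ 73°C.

n = 25

First 24 bases: ACCTTTGTAATAGAGGGTCGGTGG → Tm = 72°C (< 73°C)
First 25 bases: ACCTTTGTAATAGAGGGTCGGTGGA → Tm = 74°C (≥ 73°C)
Each additional base adds 2°C (A/T) or 4°C (G/C), so Tm is non-decreasing in n; n = 25 is the first length to reach 73°C.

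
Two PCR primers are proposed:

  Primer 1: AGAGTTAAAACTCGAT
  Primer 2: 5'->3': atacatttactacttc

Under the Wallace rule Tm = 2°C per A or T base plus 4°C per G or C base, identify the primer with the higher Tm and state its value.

Primer 1: A+T=11, G+C=5 → Tm = 2(11)+4(5) = 42°C
Primer 2: A+T=12, G+C=4 → Tm = 2(12)+4(4) = 40°C
42°C vs 40°C → primer 1 is higher.

Primer 1, 42°C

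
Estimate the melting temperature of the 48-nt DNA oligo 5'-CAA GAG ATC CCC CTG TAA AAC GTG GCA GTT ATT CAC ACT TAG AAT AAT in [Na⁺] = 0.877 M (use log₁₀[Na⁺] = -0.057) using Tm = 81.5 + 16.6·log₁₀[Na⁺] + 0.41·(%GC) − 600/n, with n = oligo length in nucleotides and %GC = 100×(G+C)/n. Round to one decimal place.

Length n = 48. Scanning the sequence gives A=17, C=11, G=8, T=12.
G+C = 19, so %GC = 19/48 × 100 = 39.583%
Salt term: 16.6 × (-0.057) = -0.946
GC term: 0.41 × 39.583 = 16.229; length term: −600/48 = −12.5
Tm = 81.5 + (-0.946) + 16.229 − 12.5 = 84.283 → 84.3°C

84.3°C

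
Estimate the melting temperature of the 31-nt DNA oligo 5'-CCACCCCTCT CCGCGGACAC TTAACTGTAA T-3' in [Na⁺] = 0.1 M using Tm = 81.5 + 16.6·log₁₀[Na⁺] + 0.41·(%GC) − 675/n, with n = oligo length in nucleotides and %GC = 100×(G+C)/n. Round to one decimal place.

Length n = 31. Scanning the sequence gives C=13, G=4, T=7, A=7.
G+C = 17, so %GC = 17/31 × 100 = 54.839%
Salt term: 16.6 × (-1) = -16.6
GC term: 0.41 × 54.839 = 22.484; length term: −675/31 = −21.774
Tm = 81.5 + (-16.6) + 22.484 − 21.774 = 65.61 → 65.6°C

65.6°C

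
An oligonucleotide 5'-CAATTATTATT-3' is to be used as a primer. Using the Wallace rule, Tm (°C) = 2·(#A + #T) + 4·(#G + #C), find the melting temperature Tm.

Base counts: C=1, A=4, T=6, G=0
A+T = 10, G+C = 1
Tm = 4·1 + 2·10 = 4 + 20 = 24°C

24°C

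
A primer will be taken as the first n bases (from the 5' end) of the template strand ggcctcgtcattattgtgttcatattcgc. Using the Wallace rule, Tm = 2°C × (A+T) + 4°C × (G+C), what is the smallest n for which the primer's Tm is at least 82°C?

n = 29

First 28 bases: GGCCTCGTCATTATTGTGTTCATATTCG → Tm = 80°C (< 82°C)
First 29 bases: GGCCTCGTCATTATTGTGTTCATATTCGC → Tm = 84°C (≥ 82°C)
Each additional base adds 2°C (A/T) or 4°C (G/C), so Tm is non-decreasing in n; n = 29 is the first length to reach 82°C.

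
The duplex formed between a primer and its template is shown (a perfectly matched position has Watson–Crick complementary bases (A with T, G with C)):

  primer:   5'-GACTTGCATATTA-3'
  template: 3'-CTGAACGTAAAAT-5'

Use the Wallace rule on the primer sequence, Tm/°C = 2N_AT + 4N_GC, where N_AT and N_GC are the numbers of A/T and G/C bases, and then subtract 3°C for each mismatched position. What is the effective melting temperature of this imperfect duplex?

31°C

Primer base counts: A=4, T=5, G=2, C=2 → A+T=9, G+C=4
Perfect-match Tm = 2(9) + 4(4) = 18 + 16 = 34°C
Mismatches (positions where the bases are not complementary): 1 (at position 10)
Effective Tm = 34 − 1×3 = 34 − 3 = 31°C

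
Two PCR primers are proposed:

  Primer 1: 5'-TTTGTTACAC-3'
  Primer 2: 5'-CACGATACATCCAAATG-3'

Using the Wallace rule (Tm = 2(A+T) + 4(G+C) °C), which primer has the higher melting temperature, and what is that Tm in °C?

Primer 1: A+T=7, G+C=3 → Tm = 2(7)+4(3) = 26°C
Primer 2: A+T=10, G+C=7 → Tm = 2(10)+4(7) = 48°C
26°C vs 48°C → primer 2 is higher.

Primer 2, 48°C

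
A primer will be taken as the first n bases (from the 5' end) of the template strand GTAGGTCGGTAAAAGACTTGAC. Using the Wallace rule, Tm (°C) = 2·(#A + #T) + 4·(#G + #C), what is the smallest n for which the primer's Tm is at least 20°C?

First 6 bases: GTAGGT → Tm = 18°C (< 20°C)
First 7 bases: GTAGGTC → Tm = 22°C (≥ 20°C)
Since every base adds ≥2°C, Tm only increases with n, so the threshold is first crossed at n = 7.

n = 7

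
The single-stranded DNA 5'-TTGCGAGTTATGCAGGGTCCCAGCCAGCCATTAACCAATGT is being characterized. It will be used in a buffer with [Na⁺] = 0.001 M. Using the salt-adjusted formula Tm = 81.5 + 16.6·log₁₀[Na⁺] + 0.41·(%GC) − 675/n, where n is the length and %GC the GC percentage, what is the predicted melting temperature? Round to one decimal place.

36.2°C

Length n = 41. Base counts: T=10, C=11, G=10, A=10
G+C = 21, so %GC = 21/41 × 100 = 51.22%
Salt term: 16.6 × (-3) = -49.8
GC term: 0.41 × 51.22 = 21; length term: −675/41 = −16.463
Tm = 81.5 + (-49.8) + 21 − 16.463 = 36.237 → 36.2°C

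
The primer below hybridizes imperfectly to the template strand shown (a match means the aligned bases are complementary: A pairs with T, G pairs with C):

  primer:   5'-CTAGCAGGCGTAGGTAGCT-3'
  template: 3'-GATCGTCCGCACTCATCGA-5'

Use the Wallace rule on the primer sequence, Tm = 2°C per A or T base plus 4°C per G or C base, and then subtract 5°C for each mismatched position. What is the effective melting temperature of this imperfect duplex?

50°C

Primer base counts: A=4, T=4, G=7, C=4 → A+T=8, G+C=11
Perfect-match Tm = 2(8) + 4(11) = 16 + 44 = 60°C
Mismatches (positions where the bases are not complementary): 2 (at positions 12, 13)
Effective Tm = 60 − 2×5 = 60 − 10 = 50°C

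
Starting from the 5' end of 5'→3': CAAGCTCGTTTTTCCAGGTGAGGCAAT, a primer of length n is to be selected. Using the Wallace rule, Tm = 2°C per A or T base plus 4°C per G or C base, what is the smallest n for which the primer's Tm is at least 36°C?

n = 13

First 12 bases: CAAGCTCGTTTT → Tm = 34°C (< 36°C)
First 13 bases: CAAGCTCGTTTTT → Tm = 36°C (≥ 36°C)
Each additional base adds 2°C (A/T) or 4°C (G/C), so Tm is non-decreasing in n; n = 13 is the first length to reach 36°C.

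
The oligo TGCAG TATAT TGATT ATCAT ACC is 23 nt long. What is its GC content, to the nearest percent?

30%

Scanning the sequence gives G=3, A=7, C=4, T=9.
G+C = 3 + 4 = 7 out of 23 bases
%GC = 7/23 × 100 = 30.43% ≈ 30%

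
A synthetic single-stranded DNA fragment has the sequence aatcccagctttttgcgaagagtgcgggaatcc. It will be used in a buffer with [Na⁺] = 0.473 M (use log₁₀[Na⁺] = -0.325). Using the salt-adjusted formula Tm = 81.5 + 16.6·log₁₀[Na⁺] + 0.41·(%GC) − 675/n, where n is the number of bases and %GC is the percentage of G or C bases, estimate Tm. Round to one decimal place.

76.8°C

Length n = 33. Base counts: T=8, A=8, C=8, G=9
G+C = 17, so %GC = 17/33 × 100 = 51.515%
Salt term: 16.6 × (-0.325) = -5.395
GC term: 0.41 × 51.515 = 21.121; length term: −675/33 = −20.455
Tm = 81.5 + (-5.395) + 21.121 − 20.455 = 76.771 → 76.8°C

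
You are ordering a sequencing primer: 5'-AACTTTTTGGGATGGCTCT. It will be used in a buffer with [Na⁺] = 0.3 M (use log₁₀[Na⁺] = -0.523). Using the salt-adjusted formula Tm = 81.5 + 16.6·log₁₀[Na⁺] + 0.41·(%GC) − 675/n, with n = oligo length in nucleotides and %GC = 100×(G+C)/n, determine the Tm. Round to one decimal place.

Length n = 19. Base counts: A=3, G=5, T=8, C=3
G+C = 8, so %GC = 8/19 × 100 = 42.105%
Salt term: 16.6 × (-0.523) = -8.682
GC term: 0.41 × 42.105 = 17.263; length term: −675/19 = −35.526
Tm = 81.5 + (-8.682) + 17.263 − 35.526 = 54.555 → 54.6°C

54.6°C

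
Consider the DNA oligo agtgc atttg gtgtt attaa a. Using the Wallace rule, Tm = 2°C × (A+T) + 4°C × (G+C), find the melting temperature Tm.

G=5, C=1, T=9, A=6
So N_AT = 15 and N_GC = 6.
Tm = 2×15 + 4×6 = 54°C

54°C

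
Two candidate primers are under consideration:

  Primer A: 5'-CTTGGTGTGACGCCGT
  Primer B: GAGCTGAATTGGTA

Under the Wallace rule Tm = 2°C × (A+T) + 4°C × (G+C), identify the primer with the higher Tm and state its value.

Primer A: A+T=6, G+C=10 → Tm = 2(6)+4(10) = 52°C
Primer B: A+T=8, G+C=6 → Tm = 2(8)+4(6) = 40°C
52°C vs 40°C → primer A is higher.

Primer A, 52°C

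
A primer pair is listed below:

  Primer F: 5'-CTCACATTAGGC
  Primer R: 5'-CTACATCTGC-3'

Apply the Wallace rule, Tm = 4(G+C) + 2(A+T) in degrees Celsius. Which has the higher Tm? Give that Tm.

Primer F: A+T=6, G+C=6 → Tm = 2(6)+4(6) = 36°C
Primer R: A+T=5, G+C=5 → Tm = 2(5)+4(5) = 30°C
36°C vs 30°C → primer F is higher.

Primer F, 36°C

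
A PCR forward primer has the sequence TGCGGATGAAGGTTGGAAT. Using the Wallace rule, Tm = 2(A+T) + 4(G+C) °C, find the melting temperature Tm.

56°C

T=5, A=5, C=1, G=8
AT pairs contribute 10, GC pairs contribute 9.
Tm = 2(10) + 4(9) = 20 + 36 = 56°C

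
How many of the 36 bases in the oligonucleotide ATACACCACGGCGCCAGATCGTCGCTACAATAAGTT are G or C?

Scanning the sequence gives A=11, T=7, C=11, G=7.
G+C = 7 + 11 = 18

18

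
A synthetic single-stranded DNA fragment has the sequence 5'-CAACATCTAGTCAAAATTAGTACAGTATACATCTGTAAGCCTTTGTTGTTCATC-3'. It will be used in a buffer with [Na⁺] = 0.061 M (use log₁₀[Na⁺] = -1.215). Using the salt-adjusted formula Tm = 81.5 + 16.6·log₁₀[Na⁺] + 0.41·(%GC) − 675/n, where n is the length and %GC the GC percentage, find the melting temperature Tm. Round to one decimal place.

62.5°C

Length n = 54. T=19, A=17, G=7, C=11
G+C = 18, so %GC = 18/54 × 100 = 33.333%
Salt term: 16.6 × (-1.215) = -20.169
GC term: 0.41 × 33.333 = 13.667; length term: −675/54 = −12.5
Tm = 81.5 + (-20.169) + 13.667 − 12.5 = 62.498 → 62.5°C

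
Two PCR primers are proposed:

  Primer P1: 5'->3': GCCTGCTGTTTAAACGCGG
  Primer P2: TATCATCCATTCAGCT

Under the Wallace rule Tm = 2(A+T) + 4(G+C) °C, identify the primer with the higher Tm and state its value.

Primer P1, 60°C

Primer P1: A+T=8, G+C=11 → Tm = 2(8)+4(11) = 60°C
Primer P2: A+T=10, G+C=6 → Tm = 2(10)+4(6) = 44°C
60°C vs 44°C → primer P1 is higher.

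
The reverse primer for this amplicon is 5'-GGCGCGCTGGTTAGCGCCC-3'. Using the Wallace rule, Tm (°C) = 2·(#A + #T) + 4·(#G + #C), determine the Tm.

Base counts: C=7, G=8, T=3, A=1
AT pairs contribute 4, GC pairs contribute 15.
Tm = 2(4) + 4(15) = 8 + 60 = 68°C

68°C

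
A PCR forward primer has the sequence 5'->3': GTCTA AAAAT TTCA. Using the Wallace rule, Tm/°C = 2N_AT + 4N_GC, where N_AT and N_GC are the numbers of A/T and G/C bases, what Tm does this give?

34°C

Base counts: A=6, G=1, C=2, T=5
A+T = 11, G+C = 3
Tm = 2×11 + 4×3 = 34°C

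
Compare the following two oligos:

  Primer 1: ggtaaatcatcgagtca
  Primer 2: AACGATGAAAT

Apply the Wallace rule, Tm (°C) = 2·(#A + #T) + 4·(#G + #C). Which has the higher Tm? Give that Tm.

Primer 1: A+T=10, G+C=7 → Tm = 2(10)+4(7) = 48°C
Primer 2: A+T=8, G+C=3 → Tm = 2(8)+4(3) = 28°C
48°C vs 28°C → primer 1 is higher.

Primer 1, 48°C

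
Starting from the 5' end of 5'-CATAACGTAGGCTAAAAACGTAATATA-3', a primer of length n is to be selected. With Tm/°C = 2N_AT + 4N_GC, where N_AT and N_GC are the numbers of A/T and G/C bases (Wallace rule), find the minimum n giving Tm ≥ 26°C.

First 9 bases: CATAACGTA → Tm = 24°C (< 26°C)
First 10 bases: CATAACGTAG → Tm = 28°C (≥ 26°C)
Each additional base adds 2°C (A/T) or 4°C (G/C), so Tm is non-decreasing in n; n = 10 is the first length to reach 26°C.

n = 10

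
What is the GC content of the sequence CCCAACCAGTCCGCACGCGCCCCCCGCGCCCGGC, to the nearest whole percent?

85%

Base counts: T=1, G=8, C=21, A=4
G+C = 8 + 21 = 29 out of 34 bases
%GC = 29/34 × 100 = 85.29% ≈ 85%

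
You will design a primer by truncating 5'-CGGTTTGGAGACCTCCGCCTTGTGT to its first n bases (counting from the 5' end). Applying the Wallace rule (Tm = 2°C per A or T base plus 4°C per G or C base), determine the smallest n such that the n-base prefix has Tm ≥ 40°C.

First 12 bases: CGGTTTGGAGAC → Tm = 38°C (< 40°C)
First 13 bases: CGGTTTGGAGACC → Tm = 42°C (≥ 40°C)
Each additional base adds 2°C (A/T) or 4°C (G/C), so Tm is non-decreasing in n; n = 13 is the first length to reach 40°C.

n = 13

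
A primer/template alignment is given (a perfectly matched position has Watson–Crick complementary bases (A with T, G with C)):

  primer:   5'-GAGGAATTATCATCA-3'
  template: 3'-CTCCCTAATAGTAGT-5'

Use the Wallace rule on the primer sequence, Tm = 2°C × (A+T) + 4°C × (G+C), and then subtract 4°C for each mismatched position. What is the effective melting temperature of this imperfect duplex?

Primer base counts: A=6, T=4, G=3, C=2 → A+T=10, G+C=5
Perfect-match Tm = 2(10) + 4(5) = 20 + 20 = 40°C
Mismatches (positions where the bases are not complementary): 1 (at position 5)
Effective Tm = 40 − 1×4 = 40 − 4 = 36°C

36°C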